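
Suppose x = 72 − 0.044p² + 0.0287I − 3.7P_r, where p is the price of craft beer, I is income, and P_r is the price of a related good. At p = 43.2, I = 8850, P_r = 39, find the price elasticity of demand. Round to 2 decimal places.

-1.65

Substituting, x = 72 − 0.044(43.2)² + 0.0287(8850) − 3.7(39) = 72 − 82.1146 + 253.995 − 144.3 = 99.5804.
∂x/∂p = −2·0.044·p = -3.8016, so E_p = -3.8016·(43.2/99.5804) ≈ -1.65.
|E_p| > 1: demand is elastic.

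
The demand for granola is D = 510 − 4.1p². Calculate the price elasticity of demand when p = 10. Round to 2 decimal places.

-8.20

At p = 10, D = 100.
dD/dp = −2·4.1·p = −82.
Point elasticity E = (dD/dp)·(p/D) = -82 × 10/100 ≈ -8.20.
|E| > 1, so demand is elastic at this price.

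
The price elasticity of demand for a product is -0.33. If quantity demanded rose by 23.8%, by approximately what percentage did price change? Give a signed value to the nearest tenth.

%ΔQ ≈ E × %ΔP ⇒ %ΔP = %ΔQ / E = (23.8%)/(-0.33) ≈ -72.1%.

-72.1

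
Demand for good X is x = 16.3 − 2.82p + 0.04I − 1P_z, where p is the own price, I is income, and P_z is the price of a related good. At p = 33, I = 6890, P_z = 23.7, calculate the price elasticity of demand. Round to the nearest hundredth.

x = 16.3 − 2.82(33) + 0.04(6890) − 1(23.7) = 16.3 − 93.06 + 275.6 − 23.7 = 175.14.
∂x/∂p = −2.82, so E_p = (−2.82)·(33/175.14) ≈ -0.53.
|E_p| < 1: demand is inelastic.

-0.53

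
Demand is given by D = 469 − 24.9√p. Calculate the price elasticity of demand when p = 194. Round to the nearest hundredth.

-1.42

At p = 194, D = 122.1831.
dD/dp = −24.9/(2√p) = −24.9/(2·13.9284).
Point elasticity E = (dD/dp)·(p/D) = -0.8939 × 194/122.1831 ≈ -1.42.
|E| > 1, so demand is elastic at this price.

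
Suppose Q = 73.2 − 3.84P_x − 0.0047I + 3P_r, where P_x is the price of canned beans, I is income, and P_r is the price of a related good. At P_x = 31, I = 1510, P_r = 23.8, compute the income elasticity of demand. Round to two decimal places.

Q = 73.2 − 3.84(31) − 0.0047(1510) + 3(23.8) = 73.2 − 119.04 − 7.097 + 71.4 = 18.463.
∂Q/∂I = −0.0047, so E_I = -0.0047·(1510/18.463) ≈ -0.38.
E_I < 0: inferior good.

-0.38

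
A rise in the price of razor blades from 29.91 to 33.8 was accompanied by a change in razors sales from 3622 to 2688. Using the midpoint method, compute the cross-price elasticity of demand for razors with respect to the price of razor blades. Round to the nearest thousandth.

%ΔQ_x = (2688 − 3622)/[(3622+2688)/2] = -934/3155 ≈ -0.2960.
%ΔP_y = (33.8 − 29.91)/[(29.91+33.8)/2] ≈ 0.1221.
E_xy = -0.2960/0.1221 ≈ -2.424.
E_xy < 0, so razors and razor blades are complements.

-2.424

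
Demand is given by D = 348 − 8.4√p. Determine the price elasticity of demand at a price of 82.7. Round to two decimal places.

-0.14

At p = 82.7, D = 271.6108.
dD/dp = −8.4/(2√p) = −8.4/(2·9.094).
Point elasticity E = (dD/dp)·(p/D) = -0.4618 × 82.7/271.6108 ≈ -0.14.
|E| < 1, so demand is inelastic at this price.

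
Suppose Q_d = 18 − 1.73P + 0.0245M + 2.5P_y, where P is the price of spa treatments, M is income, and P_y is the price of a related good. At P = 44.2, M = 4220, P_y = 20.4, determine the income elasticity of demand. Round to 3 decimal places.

Q_d = 18 − 1.73(44.2) + 0.0245(4220) + 2.5(20.4) = 18 − 76.466 + 103.39 + 51 = 95.924.
∂Q_d/∂M = +0.0245, so E_I = 0.0245·(4220/95.924) ≈ 1.078.
E_I > 1: normal good (luxury).

1.078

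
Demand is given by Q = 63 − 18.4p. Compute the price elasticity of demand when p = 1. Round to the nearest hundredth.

-0.41

At p = 1, Q = 44.6.
dQ/dp = −18.4.
Point elasticity E = (dQ/dp)·(p/Q) = -18.4 × 1/44.6 ≈ -0.41.
|E| < 1, so demand is inelastic at this price.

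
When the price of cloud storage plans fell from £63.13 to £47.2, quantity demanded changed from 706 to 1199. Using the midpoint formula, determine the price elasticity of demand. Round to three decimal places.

%Δq = (1199 − 706)/[(706 + 1199)/2] = 493/952.5 ≈ 0.5176.
%Δp = (47.2 − 63.13)/[(63.13 + 47.2)/2] = -15.93/55.165 ≈ -0.2888.
Arc elasticity E = %Δq/%Δp ≈ 0.5176/-0.2888 ≈ -1.792.
|E| > 1: demand is elastic over this range.

-1.792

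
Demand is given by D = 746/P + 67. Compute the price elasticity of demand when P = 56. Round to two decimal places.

At P = 56, D = 80.3214.
dD/dP = −746/P² = −0.2379.
Point elasticity E = (dD/dP)·(P/D) = -0.2379 × 56/80.3214 ≈ -0.17.
|E| < 1, so demand is inelastic at this price.

-0.17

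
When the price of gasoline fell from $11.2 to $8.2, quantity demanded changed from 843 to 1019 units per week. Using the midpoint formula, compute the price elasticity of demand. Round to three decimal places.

%ΔQ = (1019 − 843)/[(843 + 1019)/2] = 176/931 ≈ 0.1890.
%Δp = (8.2 − 11.2)/[(11.2 + 8.2)/2] = -3/9.7 ≈ -0.3093.
Arc elasticity E = %ΔQ/%Δp ≈ 0.1890/-0.3093 ≈ -0.611.
|E| < 1: demand is inelastic over this range.

-0.611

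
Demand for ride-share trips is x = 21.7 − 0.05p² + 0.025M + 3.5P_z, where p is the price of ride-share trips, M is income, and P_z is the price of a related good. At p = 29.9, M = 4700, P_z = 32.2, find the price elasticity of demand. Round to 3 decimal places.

Evaluating quantity at (p, M, P_z) gives x = 21.7 − 0.05(29.9)² + 0.025(4700) + 3.5(32.2) = 21.7 − 44.7005 + 117.5 + 112.7 = 207.1995.
∂x/∂p = −2·0.05·p = -2.99, so E_p = -2.99·(29.9/207.1995) ≈ -0.431.
|E_p| < 1: demand is inelastic.

-0.431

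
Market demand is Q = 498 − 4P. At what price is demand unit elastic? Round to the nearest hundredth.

For linear demand Q = a − bP, E = −bP/(a − bP). |E| = 1 ⇒ bP = a − bP ⇒ P = a/(2b).
P = 498/(2·4) = 62.25.

62.25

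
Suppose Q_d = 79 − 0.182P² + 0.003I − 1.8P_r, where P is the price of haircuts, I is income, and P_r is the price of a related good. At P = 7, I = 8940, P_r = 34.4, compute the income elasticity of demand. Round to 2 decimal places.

First evaluate Q_d: 79 − 0.182(7)² + 0.003(8940) − 1.8(34.4) = 79 − 8.918 + 26.82 − 61.92 = 34.982.
∂Q_d/∂I = +0.003, so E_I = 0.003·(8940/34.982) ≈ 0.77.
E_I ∈ (0,1): normal good (necessity).

0.77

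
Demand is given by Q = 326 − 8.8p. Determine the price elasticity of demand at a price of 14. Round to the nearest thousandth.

At p = 14, Q = 202.8.
dQ/dp = −8.8.
Point elasticity E = (dQ/dp)·(p/Q) = -8.8 × 14/202.8 ≈ -0.607.
|E| < 1, so demand is inelastic at this price.

-0.607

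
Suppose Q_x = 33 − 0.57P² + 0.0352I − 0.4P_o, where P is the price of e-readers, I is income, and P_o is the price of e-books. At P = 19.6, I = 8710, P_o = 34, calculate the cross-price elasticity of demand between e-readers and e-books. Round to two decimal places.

-0.13

At the given point, Q_x = 33 − 0.57(19.6)² + 0.0352(8710) − 0.4(34) = 33 − 218.9712 + 306.592 − 13.6 = 107.0208.
∂Q_x/∂P_o = −0.4, so E_xy = -0.4·(34/107.0208) ≈ -0.13.
E_xy < 0: the goods are complements.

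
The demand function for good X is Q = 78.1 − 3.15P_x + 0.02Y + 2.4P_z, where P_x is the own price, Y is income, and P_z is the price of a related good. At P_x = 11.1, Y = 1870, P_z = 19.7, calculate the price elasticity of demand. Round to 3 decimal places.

-0.274

At the given point, Q = 78.1 − 3.15(11.1) + 0.02(1870) + 2.4(19.7) = 78.1 − 34.965 + 37.4 + 47.28 = 127.815.
∂Q/∂P_x = −3.15, so E_p = (−3.15)·(11.1/127.815) ≈ -0.274.
|E_p| < 1: demand is inelastic.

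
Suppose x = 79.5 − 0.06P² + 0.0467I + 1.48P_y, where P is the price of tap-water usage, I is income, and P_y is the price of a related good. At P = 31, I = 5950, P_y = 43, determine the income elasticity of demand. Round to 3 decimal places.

0.765

At the given point, x = 79.5 − 0.06(31)² + 0.0467(5950) + 1.48(43) = 79.5 − 57.66 + 277.865 + 63.64 = 363.345.
∂x/∂I = +0.0467, so E_I = 0.0467·(5950/363.345) ≈ 0.765.
E_I ∈ (0,1): normal good (necessity).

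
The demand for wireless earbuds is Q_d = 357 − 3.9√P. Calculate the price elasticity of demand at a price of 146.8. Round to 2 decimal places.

-0.08

At P = 146.8, Q_d = 309.7472.
dQ_d/dP = −3.9/(2√P) = −3.9/(2·12.1161).
Point elasticity E = (dQ_d/dP)·(P/Q_d) = -0.1609 × 146.8/309.7472 ≈ -0.08.
|E| < 1, so demand is inelastic at this price.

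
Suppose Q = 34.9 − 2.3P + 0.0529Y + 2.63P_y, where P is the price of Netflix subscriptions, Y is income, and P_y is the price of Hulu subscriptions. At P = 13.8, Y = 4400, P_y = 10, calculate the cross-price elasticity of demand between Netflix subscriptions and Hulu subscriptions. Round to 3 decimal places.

0.100

At the given point, Q = 34.9 − 2.3(13.8) + 0.0529(4400) + 2.63(10) = 34.9 − 31.74 + 232.76 + 26.3 = 262.22.
∂Q/∂P_y = +2.63, so E_xy = 2.63·(10/262.22) ≈ 0.100.
E_xy > 0: the goods are substitutes.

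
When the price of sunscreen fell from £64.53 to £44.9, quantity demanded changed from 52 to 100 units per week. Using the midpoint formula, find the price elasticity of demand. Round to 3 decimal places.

%Δq = (100 − 52)/[(52 + 100)/2] = 48/76 ≈ 0.6316.
%ΔP = (44.9 − 64.53)/[(64.53 + 44.9)/2] = -19.63/54.715 ≈ -0.3588.
Arc elasticity E = %Δq/%ΔP ≈ 0.6316/-0.3588 ≈ -1.760.
|E| > 1: demand is elastic over this range.

-1.760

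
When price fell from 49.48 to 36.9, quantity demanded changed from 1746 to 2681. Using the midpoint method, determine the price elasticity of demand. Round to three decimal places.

-1.450

%ΔQ = (2681 − 1746)/[(1746 + 2681)/2] = 935/2213.5 ≈ 0.4224.
%ΔP = (36.9 − 49.48)/[(49.48 + 36.9)/2] = -12.58/43.19 ≈ -0.2913.
Arc elasticity E = %ΔQ/%ΔP ≈ 0.4224/-0.2913 ≈ -1.450.
|E| > 1: demand is elastic over this range.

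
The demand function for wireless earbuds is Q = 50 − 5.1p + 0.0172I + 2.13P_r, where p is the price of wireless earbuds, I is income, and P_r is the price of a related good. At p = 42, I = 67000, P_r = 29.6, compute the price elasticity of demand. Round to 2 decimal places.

-0.20

Q = 50 − 5.1(42) + 0.0172(67000) + 2.13(29.6) = 50 − 214.2 + 1152.4 + 63.048 = 1051.248.
∂Q/∂p = −5.1, so E_p = (−5.1)·(42/1051.248) ≈ -0.20.
|E_p| < 1: demand is inelastic.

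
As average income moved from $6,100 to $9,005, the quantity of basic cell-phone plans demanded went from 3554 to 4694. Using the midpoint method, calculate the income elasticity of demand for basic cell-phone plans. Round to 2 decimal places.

%ΔQ = (4694 − 3554)/[(3554+4694)/2] = 1140/4124 ≈ 0.2764.
%ΔM = (9,005 − 6,100)/[(6,100+9,005)/2] = 2905/7552.5 ≈ 0.3846.
E_I = %ΔQ/%ΔM ≈ 0.72.
E_I ∈ (0,1): normal good (necessity).

0.72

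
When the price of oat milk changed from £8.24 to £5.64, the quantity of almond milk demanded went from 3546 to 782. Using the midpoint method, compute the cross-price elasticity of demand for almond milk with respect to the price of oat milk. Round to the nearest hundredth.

%ΔQ_x = (782 − 3546)/[(3546+782)/2] = -2764/2164 ≈ -1.2773.
%ΔP_y = (5.64 − 8.24)/[(8.24+5.64)/2] ≈ -0.3746.
E_xy = -1.2773/-0.3746 ≈ 3.41.
E_xy > 0, so almond milk and oat milk are substitutes.

3.41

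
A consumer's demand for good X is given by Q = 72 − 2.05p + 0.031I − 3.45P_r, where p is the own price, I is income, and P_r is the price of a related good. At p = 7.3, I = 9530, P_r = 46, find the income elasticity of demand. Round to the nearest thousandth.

1.525

Q = 72 − 2.05(7.3) + 0.031(9530) − 3.45(46) = 72 − 14.965 + 295.43 − 158.7 = 193.765.
∂Q/∂I = +0.031, so E_I = 0.031·(9530/193.765) ≈ 1.525.
E_I > 1: normal good (luxury).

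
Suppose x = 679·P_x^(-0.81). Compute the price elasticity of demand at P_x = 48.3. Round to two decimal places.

For a Cobb–Douglas (constant-elasticity) form x = A·P_x^α·…, the elasticity with respect to P_x equals the exponent α at every point.
Here the exponent on P_x is -0.81, so the price elasticity of demand is -0.81.

-0.81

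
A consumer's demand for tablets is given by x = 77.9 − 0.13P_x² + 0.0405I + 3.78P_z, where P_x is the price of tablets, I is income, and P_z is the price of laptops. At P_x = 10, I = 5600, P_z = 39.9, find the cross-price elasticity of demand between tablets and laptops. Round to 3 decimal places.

0.341

Substituting, x = 77.9 − 0.13(10)² + 0.0405(5600) + 3.78(39.9) = 77.9 − 13 + 226.8 + 150.822 = 442.522.
∂x/∂P_z = +3.78, so E_xy = 3.78·(39.9/442.522) ≈ 0.341.
E_xy > 0: the goods are substitutes.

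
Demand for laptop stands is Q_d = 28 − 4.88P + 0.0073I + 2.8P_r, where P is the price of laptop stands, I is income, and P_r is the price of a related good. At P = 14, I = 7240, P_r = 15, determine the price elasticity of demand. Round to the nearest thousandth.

At the given point, Q_d = 28 − 4.88(14) + 0.0073(7240) + 2.8(15) = 28 − 68.32 + 52.852 + 42 = 54.532.
∂Q_d/∂P = −4.88, so E_p = (−4.88)·(14/54.532) ≈ -1.253.
|E_p| > 1: demand is elastic.

-1.253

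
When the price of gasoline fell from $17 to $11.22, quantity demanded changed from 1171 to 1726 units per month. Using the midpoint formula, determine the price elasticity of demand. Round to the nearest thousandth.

%Δq = (1726 − 1171)/[(1171 + 1726)/2] = 555/1448.5 ≈ 0.3832.
%ΔP = (11.22 − 17)/[(17 + 11.22)/2] = -5.78/14.11 ≈ -0.4096.
Arc elasticity E = %Δq/%ΔP ≈ 0.3832/-0.4096 ≈ -0.935.
|E| < 1: demand is inelastic over this range.

-0.935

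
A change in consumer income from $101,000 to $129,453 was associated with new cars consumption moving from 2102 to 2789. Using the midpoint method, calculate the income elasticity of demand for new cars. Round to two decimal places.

%ΔQ = (2789 − 2102)/[(2102+2789)/2] = 687/2445.5 ≈ 0.2809.
%ΔI = (129,453 − 101,000)/[(101,000+129,453)/2] = 28453/115226.5 ≈ 0.2469.
E_I = %ΔQ/%ΔI ≈ 1.14.
E_I > 1: normal good (luxury).

1.14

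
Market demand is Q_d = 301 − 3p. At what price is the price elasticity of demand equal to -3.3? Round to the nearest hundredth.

Set −bp/(a − bp) = −3.3 ⇒ bp = 3.3(a − bp) ⇒ bp(1+3.3) = 3.3·a.
p = 3.3·301/(3·4.3) = 77.00.

77.00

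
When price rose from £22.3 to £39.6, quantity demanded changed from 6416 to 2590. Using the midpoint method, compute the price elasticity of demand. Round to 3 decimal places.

%Δq = (2590 − 6416)/[(6416 + 2590)/2] = -3826/4503 ≈ -0.8497.
%ΔP = (39.6 − 22.3)/[(22.3 + 39.6)/2] = 17.3/30.95 ≈ 0.5590.
Arc elasticity E = %Δq/%ΔP ≈ -0.8497/0.5590 ≈ -1.520.
|E| > 1: demand is elastic over this range.

-1.520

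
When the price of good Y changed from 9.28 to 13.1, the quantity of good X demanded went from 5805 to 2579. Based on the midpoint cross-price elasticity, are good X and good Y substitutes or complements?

%ΔQ_x = (2579 − 5805)/[(5805+2579)/2] = -3226/4192 ≈ -0.7696.
%ΔP_y = (13.1 − 9.28)/[(9.28+13.1)/2] ≈ 0.3414.
E_xy = -0.7696/0.3414 ≈ -2.254.
E_xy < 0, so the goods are complements.

complements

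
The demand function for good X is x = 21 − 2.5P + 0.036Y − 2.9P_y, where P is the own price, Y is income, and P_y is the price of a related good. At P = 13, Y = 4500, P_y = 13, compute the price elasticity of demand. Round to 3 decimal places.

Substituting, x = 21 − 2.5(13) + 0.036(4500) − 2.9(13) = 21 − 32.5 + 162 − 37.7 = 112.8.
∂x/∂P = −2.5, so E_p = (−2.5)·(13/112.8) ≈ -0.288.
|E_p| < 1: demand is inelastic.

-0.288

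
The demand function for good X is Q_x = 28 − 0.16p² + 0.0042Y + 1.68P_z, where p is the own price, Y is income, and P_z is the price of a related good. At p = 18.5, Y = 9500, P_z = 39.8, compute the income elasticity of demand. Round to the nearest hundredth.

Q_x = 28 − 0.16(18.5)² + 0.0042(9500) + 1.68(39.8) = 28 − 54.76 + 39.9 + 66.864 = 80.004.
∂Q_x/∂Y = +0.0042, so E_I = 0.0042·(9500/80.004) ≈ 0.50.
E_I ∈ (0,1): normal good (necessity).

0.50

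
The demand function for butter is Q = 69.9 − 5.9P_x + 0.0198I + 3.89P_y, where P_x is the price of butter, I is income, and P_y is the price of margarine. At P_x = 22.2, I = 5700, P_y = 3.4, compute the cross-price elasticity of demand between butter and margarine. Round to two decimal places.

0.20

Evaluating quantity at (P_x, I, P_y) gives Q = 69.9 − 5.9(22.2) + 0.0198(5700) + 3.89(3.4) = 69.9 − 130.98 + 112.86 + 13.226 = 65.006.
∂Q/∂P_y = +3.89, so E_xy = 3.89·(3.4/65.006) ≈ 0.20.
E_xy > 0: the goods are substitutes.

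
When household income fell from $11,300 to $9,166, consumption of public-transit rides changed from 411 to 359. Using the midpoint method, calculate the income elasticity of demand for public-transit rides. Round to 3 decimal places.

%ΔQ = (359 − 411)/[(411+359)/2] = -52/385 ≈ -0.1351.
%ΔI = (9,166 − 11,300)/[(11,300+9,166)/2] = -2134/10233 ≈ -0.2085.
E_I = %ΔQ/%ΔI ≈ 0.648.
E_I ∈ (0,1): normal good (necessity).

0.648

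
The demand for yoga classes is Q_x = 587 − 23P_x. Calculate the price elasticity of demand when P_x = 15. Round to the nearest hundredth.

-1.43

At P_x = 15, Q_x = 242.
dQ_x/dP_x = −23.
Point elasticity E = (dQ_x/dP_x)·(P_x/Q_x) = -23 × 15/242 ≈ -1.43.
|E| > 1, so demand is elastic at this price.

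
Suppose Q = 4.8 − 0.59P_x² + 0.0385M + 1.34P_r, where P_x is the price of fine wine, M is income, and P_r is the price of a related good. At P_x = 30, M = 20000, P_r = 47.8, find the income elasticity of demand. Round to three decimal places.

Q = 4.8 − 0.59(30)² + 0.0385(20000) + 1.34(47.8) = 4.8 − 531 + 770 + 64.052 = 307.852.
∂Q/∂M = +0.0385, so E_I = 0.0385·(20000/307.852) ≈ 2.501.
E_I > 1: normal good (luxury).

2.501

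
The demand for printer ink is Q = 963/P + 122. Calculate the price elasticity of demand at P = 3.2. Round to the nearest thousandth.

-0.712

At P = 3.2, Q = 422.9375.
dQ/dP = −963/P² = −94.043.
Point elasticity E = (dQ/dP)·(P/Q) = -94.043 × 3.2/422.9375 ≈ -0.712.
|E| < 1, so demand is inelastic at this price.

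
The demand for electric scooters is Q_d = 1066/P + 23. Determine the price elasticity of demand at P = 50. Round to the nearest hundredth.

-0.48

At P = 50, Q_d = 44.32.
dQ_d/dP = −1066/P² = −0.4264.
Point elasticity E = (dQ_d/dP)·(P/Q_d) = -0.4264 × 50/44.32 ≈ -0.48.
|E| < 1, so demand is inelastic at this price.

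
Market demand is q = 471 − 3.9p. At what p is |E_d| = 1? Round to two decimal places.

For linear demand q = a − bp, E = −bp/(a − bp). |E| = 1 ⇒ bp = a − bp ⇒ p = a/(2b).
p = 471/(2·3.9) ≈ 60.38.

60.38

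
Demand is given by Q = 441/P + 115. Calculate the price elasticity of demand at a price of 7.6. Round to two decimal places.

-0.34

At P = 7.6, Q = 173.0263.
dQ/dP = −441/P² = −7.635.
Point elasticity E = (dQ/dP)·(P/Q) = -7.635 × 7.6/173.0263 ≈ -0.34.
|E| < 1, so demand is inelastic at this price.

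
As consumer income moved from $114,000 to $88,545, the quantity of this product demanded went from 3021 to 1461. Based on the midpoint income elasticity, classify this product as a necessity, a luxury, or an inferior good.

%ΔQ = (1461 − 3021)/[(3021+1461)/2] = -1560/2241 ≈ -0.6961.
%ΔY = (88,545 − 114,000)/[(114,000+88,545)/2] = -25455/101272.5 ≈ -0.2514.
E_I = %ΔQ/%ΔY ≈ 2.769.
E_I > 1: normal good (luxury).

luxury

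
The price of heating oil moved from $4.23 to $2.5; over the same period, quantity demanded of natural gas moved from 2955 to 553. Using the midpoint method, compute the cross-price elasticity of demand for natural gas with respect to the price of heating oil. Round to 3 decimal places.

%ΔQ_x = (553 − 2955)/[(2955+553)/2] = -2402/1754 ≈ -1.3694.
%ΔP_y = (2.5 − 4.23)/[(4.23+2.5)/2] ≈ -0.5141.
E_xy = -1.3694/-0.5141 ≈ 2.664.
E_xy > 0, so natural gas and heating oil are substitutes.

2.664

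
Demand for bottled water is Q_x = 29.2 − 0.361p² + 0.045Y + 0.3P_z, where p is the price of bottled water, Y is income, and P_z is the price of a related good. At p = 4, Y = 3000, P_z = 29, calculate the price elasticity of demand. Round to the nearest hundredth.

First evaluate Q_x: 29.2 − 0.361(4)² + 0.045(3000) + 0.3(29) = 29.2 − 5.776 + 135 + 8.7 = 167.124.
∂Q_x/∂p = −2·0.361·p = -2.888, so E_p = -2.888·(4/167.124) ≈ -0.07.
|E_p| < 1: demand is inelastic.

-0.07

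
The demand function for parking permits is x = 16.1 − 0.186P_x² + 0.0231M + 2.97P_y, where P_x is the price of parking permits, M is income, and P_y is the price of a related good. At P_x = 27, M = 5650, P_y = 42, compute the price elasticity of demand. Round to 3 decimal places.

At the given point, x = 16.1 − 0.186(27)² + 0.0231(5650) + 2.97(42) = 16.1 − 135.594 + 130.515 + 124.74 = 135.761.
∂x/∂P_x = −2·0.186·P_x = -10.044, so E_p = -10.044·(27/135.761) ≈ -1.998.
|E_p| > 1: demand is elastic.

-1.998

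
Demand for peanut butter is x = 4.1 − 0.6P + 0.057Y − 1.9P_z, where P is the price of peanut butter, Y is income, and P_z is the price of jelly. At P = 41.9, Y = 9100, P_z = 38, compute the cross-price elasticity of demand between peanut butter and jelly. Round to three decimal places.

Substituting, x = 4.1 − 0.6(41.9) + 0.057(9100) − 1.9(38) = 4.1 − 25.14 + 518.7 − 72.2 = 425.46.
∂x/∂P_z = −1.9, so E_xy = -1.9·(38/425.46) ≈ -0.170.
E_xy < 0: the goods are complements.

-0.170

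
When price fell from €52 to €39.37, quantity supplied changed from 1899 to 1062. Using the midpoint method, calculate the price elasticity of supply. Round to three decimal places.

2.045

%ΔQ = (1062 − 1899)/[(1899 + 1062)/2] = -837/1480.5 ≈ -0.5653.
%Δp = (39.37 − 52)/[(52 + 39.37)/2] = -12.63/45.685 ≈ -0.2765.
Arc elasticity E = %ΔQ/%Δp ≈ -0.5653/-0.2765 ≈ 2.045.
|E| > 1: supply is elastic over this range.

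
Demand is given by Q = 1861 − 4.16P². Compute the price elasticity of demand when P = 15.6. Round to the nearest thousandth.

At P = 15.6, Q = 848.6224.
dQ/dP = −2·4.16·P = −129.792.
Point elasticity E = (dQ/dP)·(P/Q) = -129.792 × 15.6/848.6224 ≈ -2.386.
|E| > 1, so demand is elastic at this price.

-2.386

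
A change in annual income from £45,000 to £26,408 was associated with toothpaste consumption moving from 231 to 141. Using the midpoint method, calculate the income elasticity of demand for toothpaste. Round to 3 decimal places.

%ΔQ = (141 − 231)/[(231+141)/2] = -90/186 ≈ -0.4839.
%ΔY = (26,408 − 45,000)/[(45,000+26,408)/2] = -18592/35704 ≈ -0.5207.
E_I = %ΔQ/%ΔY ≈ 0.929.
E_I ∈ (0,1): normal good (necessity).

0.929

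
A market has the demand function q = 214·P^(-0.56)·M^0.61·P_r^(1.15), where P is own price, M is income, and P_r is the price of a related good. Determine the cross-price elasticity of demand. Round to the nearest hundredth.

1.15

For a Cobb–Douglas (constant-elasticity) form q = A·P_r^α·…, the elasticity with respect to P_r equals the exponent α at every point.
Here the exponent on P_r is 1.15, so the cross-price elasticity of demand is 1.15.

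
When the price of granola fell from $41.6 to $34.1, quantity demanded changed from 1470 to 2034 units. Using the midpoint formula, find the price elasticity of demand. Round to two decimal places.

%Δq = (2034 − 1470)/[(1470 + 2034)/2] = 564/1752 ≈ 0.3219.
%Δp = (34.1 − 41.6)/[(41.6 + 34.1)/2] = -7.5/37.85 ≈ -0.1982.
Arc elasticity E = %Δq/%Δp ≈ 0.3219/-0.1982 ≈ -1.62.
|E| > 1: demand is elastic over this range.

-1.62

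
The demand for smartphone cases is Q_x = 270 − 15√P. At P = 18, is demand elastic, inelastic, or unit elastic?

At P = 18, Q_x = 206.3604.
dQ_x/dP = −15/(2√P) = −15/(2·4.2426).
Point elasticity E = (dQ_x/dP)·(P/Q_x) = -1.7678 × 18/206.3604 ≈ -0.154.
|E| ≈ 0.154 < 1, so demand is inelastic.

inelastic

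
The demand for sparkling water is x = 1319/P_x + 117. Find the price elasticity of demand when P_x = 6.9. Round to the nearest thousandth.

At P_x = 6.9, x = 308.1594.
dx/dP_x = −1319/P_x² = −27.7043.
Point elasticity E = (dx/dP_x)·(P_x/x) = -27.7043 × 6.9/308.1594 ≈ -0.620.
|E| < 1, so demand is inelastic at this price.

-0.620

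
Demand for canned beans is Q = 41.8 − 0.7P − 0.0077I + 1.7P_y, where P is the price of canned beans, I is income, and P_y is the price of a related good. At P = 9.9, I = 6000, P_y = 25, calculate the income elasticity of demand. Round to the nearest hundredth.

-1.48

First evaluate Q: 41.8 − 0.7(9.9) − 0.0077(6000) + 1.7(25) = 41.8 − 6.93 − 46.2 + 42.5 = 31.17.
∂Q/∂I = −0.0077, so E_I = -0.0077·(6000/31.17) ≈ -1.48.
E_I < 0: inferior good.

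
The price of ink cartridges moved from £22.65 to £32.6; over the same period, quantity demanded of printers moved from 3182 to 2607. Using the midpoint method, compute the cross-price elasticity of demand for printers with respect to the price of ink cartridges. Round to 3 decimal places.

%ΔQ_x = (2607 − 3182)/[(3182+2607)/2] = -575/2894.5 ≈ -0.1987.
%ΔP_y = (32.6 − 22.65)/[(22.65+32.6)/2] ≈ 0.3602.
E_xy = -0.1987/0.3602 ≈ -0.552.
E_xy < 0, so printers and ink cartridges are complements.

-0.552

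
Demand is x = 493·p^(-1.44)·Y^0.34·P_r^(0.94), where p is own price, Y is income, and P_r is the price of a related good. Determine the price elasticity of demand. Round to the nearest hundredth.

For a Cobb–Douglas (constant-elasticity) form x = A·p^α·…, the elasticity with respect to p equals the exponent α at every point.
Here the exponent on p is -1.44, so the price elasticity of demand is -1.44.

-1.44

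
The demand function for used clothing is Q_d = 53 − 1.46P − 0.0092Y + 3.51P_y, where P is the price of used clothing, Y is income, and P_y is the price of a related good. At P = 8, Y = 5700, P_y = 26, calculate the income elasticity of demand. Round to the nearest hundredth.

-0.65

Evaluating quantity at (P, Y, P_y) gives Q_d = 53 − 1.46(8) − 0.0092(5700) + 3.51(26) = 53 − 11.68 − 52.44 + 91.26 = 80.14.
∂Q_d/∂Y = −0.0092, so E_I = -0.0092·(5700/80.14) ≈ -0.65.
E_I < 0: inferior good.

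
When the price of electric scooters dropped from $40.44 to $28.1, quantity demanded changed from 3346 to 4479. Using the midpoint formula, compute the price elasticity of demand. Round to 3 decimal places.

%ΔQ = (4479 − 3346)/[(3346 + 4479)/2] = 1133/3912.5 ≈ 0.2896.
%Δp = (28.1 − 40.44)/[(40.44 + 28.1)/2] = -12.34/34.27 ≈ -0.3601.
Arc elasticity E = %ΔQ/%Δp ≈ 0.2896/-0.3601 ≈ -0.804.
|E| < 1: demand is inelastic over this range.

-0.804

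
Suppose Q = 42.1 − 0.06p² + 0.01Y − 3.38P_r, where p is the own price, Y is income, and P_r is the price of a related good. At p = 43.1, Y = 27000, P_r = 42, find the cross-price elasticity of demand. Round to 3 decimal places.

-2.419

At the given point, Q = 42.1 − 0.06(43.1)² + 0.01(27000) − 3.38(42) = 42.1 − 111.4566 + 270 − 141.96 = 58.6834.
∂Q/∂P_r = −3.38, so E_xy = -3.38·(42/58.6834) ≈ -2.419.
E_xy < 0: the goods are complements.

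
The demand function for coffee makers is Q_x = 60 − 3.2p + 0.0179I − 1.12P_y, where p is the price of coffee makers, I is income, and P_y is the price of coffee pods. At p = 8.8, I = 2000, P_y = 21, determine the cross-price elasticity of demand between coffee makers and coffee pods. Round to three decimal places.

-0.533

First evaluate Q_x: 60 − 3.2(8.8) + 0.0179(2000) − 1.12(21) = 60 − 28.16 + 35.8 − 23.52 = 44.12.
∂Q_x/∂P_y = −1.12, so E_xy = -1.12·(21/44.12) ≈ -0.533.
E_xy < 0: the goods are complements.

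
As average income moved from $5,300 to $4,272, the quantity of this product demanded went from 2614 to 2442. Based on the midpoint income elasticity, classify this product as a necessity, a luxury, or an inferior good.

necessity

%ΔQ = (2442 − 2614)/[(2614+2442)/2] = -172/2528 ≈ -0.0680.
%ΔM = (4,272 − 5,300)/[(5,300+4,272)/2] = -1028/4786 ≈ -0.2148.
E_I = %ΔQ/%ΔM ≈ 0.317.
E_I ∈ (0,1): normal good (necessity).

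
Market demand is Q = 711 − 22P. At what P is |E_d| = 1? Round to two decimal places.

For linear demand Q = a − bP, E = −bP/(a − bP). |E| = 1 ⇒ bP = a − bP ⇒ P = a/(2b).
P = 711/(2·22) ≈ 16.16.

16.16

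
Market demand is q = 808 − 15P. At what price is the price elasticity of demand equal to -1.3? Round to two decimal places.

Set −bP/(a − bP) = −1.3 ⇒ bP = 1.3(a − bP) ⇒ bP(1+1.3) = 1.3·a.
P = 1.3·808/(15·2.3) ≈ 30.45.

30.45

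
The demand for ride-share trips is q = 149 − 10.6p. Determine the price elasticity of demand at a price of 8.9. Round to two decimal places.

At p = 8.9, q = 54.66.
dq/dp = −10.6.
Point elasticity E = (dq/dp)·(p/q) = -10.6 × 8.9/54.66 ≈ -1.73.
|E| > 1, so demand is elastic at this price.

-1.73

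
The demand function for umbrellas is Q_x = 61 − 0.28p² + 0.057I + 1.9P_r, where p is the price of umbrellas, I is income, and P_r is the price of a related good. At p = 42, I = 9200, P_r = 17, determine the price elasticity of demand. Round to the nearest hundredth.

At the given point, Q_x = 61 − 0.28(42)² + 0.057(9200) + 1.9(17) = 61 − 493.92 + 524.4 + 32.3 = 123.78.
∂Q_x/∂p = −2·0.28·p = -23.52, so E_p = -23.52·(42/123.78) ≈ -7.98.
|E_p| > 1: demand is elastic.

-7.98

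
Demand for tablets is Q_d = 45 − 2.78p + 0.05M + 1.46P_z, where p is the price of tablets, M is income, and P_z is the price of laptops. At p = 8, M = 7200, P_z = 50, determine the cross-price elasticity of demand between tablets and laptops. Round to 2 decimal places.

Substituting, Q_d = 45 − 2.78(8) + 0.05(7200) + 1.46(50) = 45 − 22.24 + 360 + 73 = 455.76.
∂Q_d/∂P_z = +1.46, so E_xy = 1.46·(50/455.76) ≈ 0.16.
E_xy > 0: the goods are substitutes.

0.16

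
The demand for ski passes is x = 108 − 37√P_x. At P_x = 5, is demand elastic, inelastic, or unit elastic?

elastic

At P_x = 5, x = 25.2655.
dx/dP_x = −37/(2√P_x) = −37/(2·2.2361).
Point elasticity E = (dx/dP_x)·(P_x/x) = -8.2735 × 5/25.2655 ≈ -1.637.
|E| ≈ 1.637 > 1, so demand is elastic.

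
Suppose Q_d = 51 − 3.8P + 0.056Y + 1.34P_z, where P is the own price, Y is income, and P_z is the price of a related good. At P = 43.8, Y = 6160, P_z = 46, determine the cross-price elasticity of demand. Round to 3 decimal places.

At the given point, Q_d = 51 − 3.8(43.8) + 0.056(6160) + 1.34(46) = 51 − 166.44 + 344.96 + 61.64 = 291.16.
∂Q_d/∂P_z = +1.34, so E_xy = 1.34·(46/291.16) ≈ 0.212.
E_xy > 0: the goods are substitutes.

0.212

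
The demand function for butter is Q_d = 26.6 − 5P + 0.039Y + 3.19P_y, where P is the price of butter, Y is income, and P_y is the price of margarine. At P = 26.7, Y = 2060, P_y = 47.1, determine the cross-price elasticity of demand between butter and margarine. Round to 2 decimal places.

1.21

At the given point, Q_d = 26.6 − 5(26.7) + 0.039(2060) + 3.19(47.1) = 26.6 − 133.5 + 80.34 + 150.249 = 123.689.
∂Q_d/∂P_y = +3.19, so E_xy = 3.19·(47.1/123.689) ≈ 1.21.
E_xy > 0: the goods are substitutes.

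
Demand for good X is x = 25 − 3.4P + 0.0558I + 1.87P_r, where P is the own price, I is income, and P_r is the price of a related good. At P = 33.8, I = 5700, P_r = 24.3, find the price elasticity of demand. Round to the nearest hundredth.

At the given point, x = 25 − 3.4(33.8) + 0.0558(5700) + 1.87(24.3) = 25 − 114.92 + 318.06 + 45.441 = 273.581.
∂x/∂P = −3.4, so E_p = (−3.4)·(33.8/273.581) ≈ -0.42.
|E_p| < 1: demand is inelastic.

-0.42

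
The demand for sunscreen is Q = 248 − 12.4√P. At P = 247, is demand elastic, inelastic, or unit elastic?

At P = 247, Q = 53.1187.
dQ/dP = −12.4/(2√P) = −12.4/(2·15.7162).
Point elasticity E = (dQ/dP)·(P/Q) = -0.3945 × 247/53.1187 ≈ -1.834.
|E| ≈ 1.834 > 1, so demand is elastic.

elastic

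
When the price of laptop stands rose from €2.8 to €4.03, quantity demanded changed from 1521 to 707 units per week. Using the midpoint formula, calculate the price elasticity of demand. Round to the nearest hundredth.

%ΔQ = (707 − 1521)/[(1521 + 707)/2] = -814/1114 ≈ -0.7307.
%Δp = (4.03 − 2.8)/[(2.8 + 4.03)/2] = 1.23/3.415 ≈ 0.3602.
Arc elasticity E = %ΔQ/%Δp ≈ -0.7307/0.3602 ≈ -2.03.
|E| > 1: demand is elastic over this range.

-2.03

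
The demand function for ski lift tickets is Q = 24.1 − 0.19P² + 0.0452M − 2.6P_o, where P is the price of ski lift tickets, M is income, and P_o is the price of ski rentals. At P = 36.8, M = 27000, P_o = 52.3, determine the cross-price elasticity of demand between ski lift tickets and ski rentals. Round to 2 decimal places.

Evaluating quantity at (P, M, P_o) gives Q = 24.1 − 0.19(36.8)² + 0.0452(27000) − 2.6(52.3) = 24.1 − 257.3056 + 1220.4 − 135.98 = 851.2144.
∂Q/∂P_o = −2.6, so E_xy = -2.6·(52.3/851.2144) ≈ -0.16.
E_xy < 0: the goods are complements.

-0.16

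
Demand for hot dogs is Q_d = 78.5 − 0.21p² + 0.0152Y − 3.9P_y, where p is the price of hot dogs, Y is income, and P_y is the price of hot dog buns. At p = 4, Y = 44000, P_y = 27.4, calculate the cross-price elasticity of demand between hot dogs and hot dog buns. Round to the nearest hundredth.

-0.17

At the given point, Q_d = 78.5 − 0.21(4)² + 0.0152(44000) − 3.9(27.4) = 78.5 − 3.36 + 668.8 − 106.86 = 637.08.
∂Q_d/∂P_y = −3.9, so E_xy = -3.9·(27.4/637.08) ≈ -0.17.
E_xy < 0: the goods are complements.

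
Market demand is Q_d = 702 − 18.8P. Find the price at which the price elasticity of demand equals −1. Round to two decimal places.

18.67

For linear demand Q_d = a − bP, E = −bP/(a − bP). |E| = 1 ⇒ bP = a − bP ⇒ P = a/(2b).
P = 702/(2·18.8) ≈ 18.67.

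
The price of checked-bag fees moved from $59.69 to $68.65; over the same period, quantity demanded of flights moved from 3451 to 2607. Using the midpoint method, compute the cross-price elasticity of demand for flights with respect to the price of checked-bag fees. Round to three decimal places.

-1.996

%ΔQ_x = (2607 − 3451)/[(3451+2607)/2] = -844/3029 ≈ -0.2786.
%ΔP_y = (68.65 − 59.69)/[(59.69+68.65)/2] ≈ 0.1396.
E_xy = -0.2786/0.1396 ≈ -1.996.
E_xy < 0, so flights and checked-bag fees are complements.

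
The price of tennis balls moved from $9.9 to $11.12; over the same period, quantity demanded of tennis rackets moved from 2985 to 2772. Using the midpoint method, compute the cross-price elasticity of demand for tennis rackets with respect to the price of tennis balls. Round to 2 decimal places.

-0.64

%ΔQ_x = (2772 − 2985)/[(2985+2772)/2] = -213/2878.5 ≈ -0.0740.
%ΔP_y = (11.12 − 9.9)/[(9.9+11.12)/2] ≈ 0.1161.
E_xy = -0.0740/0.1161 ≈ -0.64.
E_xy < 0, so tennis rackets and tennis balls are complements.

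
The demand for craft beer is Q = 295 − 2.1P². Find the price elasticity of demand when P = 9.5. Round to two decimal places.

-3.59

At P = 9.5, Q = 105.475.
dQ/dP = −2·2.1·P = −39.9.
Point elasticity E = (dQ/dP)·(P/Q) = -39.9 × 9.5/105.475 ≈ -3.59.
|E| > 1, so demand is elastic at this price.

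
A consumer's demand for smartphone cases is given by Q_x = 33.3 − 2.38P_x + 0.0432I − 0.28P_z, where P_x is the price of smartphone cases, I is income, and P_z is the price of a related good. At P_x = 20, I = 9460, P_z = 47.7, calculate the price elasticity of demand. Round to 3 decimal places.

-0.125

Substituting, Q_x = 33.3 − 2.38(20) + 0.0432(9460) − 0.28(47.7) = 33.3 − 47.6 + 408.672 − 13.356 = 381.016.
∂Q_x/∂P_x = −2.38, so E_p = (−2.38)·(20/381.016) ≈ -0.125.
|E_p| < 1: demand is inelastic.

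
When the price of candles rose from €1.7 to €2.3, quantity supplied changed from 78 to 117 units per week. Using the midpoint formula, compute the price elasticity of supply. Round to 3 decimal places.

%ΔQ = (117 − 78)/[(78 + 117)/2] = 39/97.5 ≈ 0.4000.
%ΔP = (2.3 − 1.7)/[(1.7 + 2.3)/2] = 0.6/2 ≈ 0.3000.
Arc elasticity E = %ΔQ/%ΔP ≈ 0.4000/0.3000 ≈ 1.333.
|E| > 1: supply is elastic over this range.

1.333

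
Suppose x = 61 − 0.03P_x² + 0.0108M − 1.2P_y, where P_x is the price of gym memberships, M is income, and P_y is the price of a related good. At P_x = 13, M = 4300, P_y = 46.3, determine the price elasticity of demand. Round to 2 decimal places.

x = 61 − 0.03(13)² + 0.0108(4300) − 1.2(46.3) = 61 − 5.07 + 46.44 − 55.56 = 46.81.
∂x/∂P_x = −2·0.03·P_x = -0.78, so E_p = -0.78·(13/46.81) ≈ -0.22.
|E_p| < 1: demand is inelastic.

-0.22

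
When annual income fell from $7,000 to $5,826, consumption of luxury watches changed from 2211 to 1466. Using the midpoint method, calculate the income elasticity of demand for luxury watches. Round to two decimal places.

2.21

%ΔQ = (1466 − 2211)/[(2211+1466)/2] = -745/1838.5 ≈ -0.4052.
%ΔI = (5,826 − 7,000)/[(7,000+5,826)/2] = -1174/6413 ≈ -0.1831.
E_I = %ΔQ/%ΔI ≈ 2.21.
E_I > 1: normal good (luxury).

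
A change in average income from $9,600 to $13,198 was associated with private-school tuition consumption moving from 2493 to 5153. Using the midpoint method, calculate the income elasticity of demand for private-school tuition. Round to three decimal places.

%ΔQ = (5153 − 2493)/[(2493+5153)/2] = 2660/3823 ≈ 0.6958.
%ΔY = (13,198 − 9,600)/[(9,600+13,198)/2] = 3598/11399 ≈ 0.3156.
E_I = %ΔQ/%ΔY ≈ 2.204.
E_I > 1: normal good (luxury).

2.204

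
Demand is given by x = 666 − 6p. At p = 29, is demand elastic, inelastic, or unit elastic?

At p = 29, x = 492.
dx/dp = −6.
Point elasticity E = (dx/dp)·(p/x) = -6 × 29/492 ≈ -0.354.
|E| ≈ 0.354 < 1, so demand is inelastic.

inelastic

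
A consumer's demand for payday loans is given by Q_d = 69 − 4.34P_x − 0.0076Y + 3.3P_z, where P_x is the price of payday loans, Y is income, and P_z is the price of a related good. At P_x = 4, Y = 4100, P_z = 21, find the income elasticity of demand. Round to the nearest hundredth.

Evaluating quantity at (P_x, Y, P_z) gives Q_d = 69 − 4.34(4) − 0.0076(4100) + 3.3(21) = 69 − 17.36 − 31.16 + 69.3 = 89.78.
∂Q_d/∂Y = −0.0076, so E_I = -0.0076·(4100/89.78) ≈ -0.35.
E_I < 0: inferior good.

-0.35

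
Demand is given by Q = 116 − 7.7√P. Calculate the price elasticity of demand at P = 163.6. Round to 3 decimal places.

At P = 163.6, Q = 17.5122.
dQ/dP = −7.7/(2√P) = −7.7/(2·12.7906).
Point elasticity E = (dQ/dP)·(P/Q) = -0.301 × 163.6/17.5122 ≈ -2.812.
|E| > 1, so demand is elastic at this price.

-2.812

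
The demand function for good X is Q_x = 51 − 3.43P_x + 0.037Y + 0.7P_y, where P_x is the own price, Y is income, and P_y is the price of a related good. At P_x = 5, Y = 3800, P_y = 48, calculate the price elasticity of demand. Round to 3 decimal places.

-0.082

First evaluate Q_x: 51 − 3.43(5) + 0.037(3800) + 0.7(48) = 51 − 17.15 + 140.6 + 33.6 = 208.05.
∂Q_x/∂P_x = −3.43, so E_p = (−3.43)·(5/208.05) ≈ -0.082.
|E_p| < 1: demand is inelastic.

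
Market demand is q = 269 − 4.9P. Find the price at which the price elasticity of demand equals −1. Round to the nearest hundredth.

27.45

For linear demand q = a − bP, E = −bP/(a − bP). |E| = 1 ⇒ bP = a − bP ⇒ P = a/(2b).
P = 269/(2·4.9) ≈ 27.45.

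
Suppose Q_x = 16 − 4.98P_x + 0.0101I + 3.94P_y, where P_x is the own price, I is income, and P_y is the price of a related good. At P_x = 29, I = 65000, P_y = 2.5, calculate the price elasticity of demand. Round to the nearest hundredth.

-0.27

First evaluate Q_x: 16 − 4.98(29) + 0.0101(65000) + 3.94(2.5) = 16 − 144.42 + 656.5 + 9.85 = 537.93.
∂Q_x/∂P_x = −4.98, so E_p = (−4.98)·(29/537.93) ≈ -0.27.
|E_p| < 1: demand is inelastic.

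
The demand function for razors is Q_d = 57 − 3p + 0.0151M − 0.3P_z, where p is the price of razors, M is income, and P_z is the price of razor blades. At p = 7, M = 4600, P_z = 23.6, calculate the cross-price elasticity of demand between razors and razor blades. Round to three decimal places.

-0.072

Q_d = 57 − 3(7) + 0.0151(4600) − 0.3(23.6) = 57 − 21 + 69.46 − 7.08 = 98.38.
∂Q_d/∂P_z = −0.3, so E_xy = -0.3·(23.6/98.38) ≈ -0.072.
E_xy < 0: the goods are complements.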